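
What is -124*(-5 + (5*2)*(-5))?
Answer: 6820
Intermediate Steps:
-124*(-5 + (5*2)*(-5)) = -124*(-5 + 10*(-5)) = -124*(-5 - 50) = -124*(-55) = 6820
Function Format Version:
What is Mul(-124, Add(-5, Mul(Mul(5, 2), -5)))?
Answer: 6820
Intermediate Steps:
Mul(-124, Add(-5, Mul(Mul(5, 2), -5))) = Mul(-124, Add(-5, Mul(10, -5))) = Mul(-124, Add(-5, -50)) = Mul(-124, -55) = 6820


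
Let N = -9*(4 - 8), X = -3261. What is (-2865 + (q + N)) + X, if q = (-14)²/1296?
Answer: -1973111/324 ≈ -6089.9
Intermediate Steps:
N = 36 (N = -9*(-4) = 36)
q = 49/324 (q = 196*(1/1296) = 49/324 ≈ 0.15123)
(-2865 + (q + N)) + X = (-2865 + (49/324 + 36)) - 3261 = (-2865 + 11713/324) - 3261 = -916547/324 - 3261 = -1973111/324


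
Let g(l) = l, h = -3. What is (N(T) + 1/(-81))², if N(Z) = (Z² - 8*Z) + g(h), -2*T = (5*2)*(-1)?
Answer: 2128681/6561 ≈ 324.44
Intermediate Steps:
T = 5 (T = -5*2*(-1)/2 = -5*(-1) = -½*(-10) = 5)
N(Z) = -3 + Z² - 8*Z (N(Z) = (Z² - 8*Z) - 3 = -3 + Z² - 8*Z)
(N(T) + 1/(-81))² = ((-3 + 5² - 8*5) + 1/(-81))² = ((-3 + 25 - 40) - 1/81)² = (-18 - 1/81)² = (-1459/81)² = 2128681/6561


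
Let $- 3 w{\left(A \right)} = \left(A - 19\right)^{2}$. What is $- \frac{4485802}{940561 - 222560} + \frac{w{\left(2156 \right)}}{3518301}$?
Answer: $- \frac{50626149695975}{7578430908903} \approx -6.6803$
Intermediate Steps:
$w{\left(A \right)} = - \frac{\left(-19 + A\right)^{2}}{3}$ ($w{\left(A \right)} = - \frac{\left(A - 19\right)^{2}}{3} = - \frac{\left(-19 + A\right)^{2}}{3}$)
$- \frac{4485802}{940561 - 222560} + \frac{w{\left(2156 \right)}}{3518301} = - \frac{4485802}{940561 - 222560} + \frac{\left(- \frac{1}{3}\right) \left(-19 + 2156\right)^{2}}{3518301} = - \frac{4485802}{940561 - 222560} + - \frac{2137^{2}}{3} \cdot \frac{1}{3518301} = - \frac{4485802}{718001} + \left(- \frac{1}{3}\right) 4566769 \cdot \frac{1}{3518301} = \left(-4485802\right) \frac{1}{718001} - \frac{4566769}{10554903} = - \frac{4485802}{718001} - \frac{4566769}{10554903} = - \frac{50626149695975}{7578430908903}$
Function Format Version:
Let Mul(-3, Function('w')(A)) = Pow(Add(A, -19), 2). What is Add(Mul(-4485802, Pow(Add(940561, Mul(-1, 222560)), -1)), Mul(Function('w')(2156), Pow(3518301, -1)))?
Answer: Rational(-50626149695975, 7578430908903) ≈ -6.6803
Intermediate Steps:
Function('w')(A) = Mul(Rational(-1, 3), Pow(Add(-19, A), 2)) (Function('w')(A) = Mul(Rational(-1, 3), Pow(Add(A, -19), 2)) = Mul(Rational(-1, 3), Pow(Add(-19, A), 2)))
Add(Mul(-4485802, Pow(Add(940561, Mul(-1, 222560)), -1)), Mul(Function('w')(2156), Pow(3518301, -1))) = Add(Mul(-4485802, Pow(Add(940561, Mul(-1, 222560)), -1)), Mul(Mul(Rational(-1, 3), Pow(Add(-19, 2156), 2)), Pow(3518301, -1))) = Add(Mul(-4485802, Pow(Add(940561, -222560), -1)), Mul(Mul(Rational(-1, 3), Pow(2137, 2)), Rational(1, 3518301))) = Add(Mul(-4485802, Pow(718001, -1)), Mul(Mul(Rational(-1, 3), 4566769), Rational(1, 3518301))) = Add(Mul(-4485802, Rational(1, 718001)), Mul(Rational(-4566769, 3), Rational(1, 3518301))) = Add(Rational(-4485802, 718001), Rational(-4566769, 10554903)) = Rational(-50626149695975, 7578430908903)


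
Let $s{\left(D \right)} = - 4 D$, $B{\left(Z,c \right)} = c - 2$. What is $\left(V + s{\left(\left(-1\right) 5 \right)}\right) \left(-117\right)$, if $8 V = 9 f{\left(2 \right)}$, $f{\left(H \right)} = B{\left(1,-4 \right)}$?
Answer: $- \frac{6201}{4} \approx -1550.3$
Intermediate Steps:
$B{\left(Z,c \right)} = -2 + c$
$f{\left(H \right)} = -6$ ($f{\left(H \right)} = -2 - 4 = -6$)
$V = - \frac{27}{4}$ ($V = \frac{9 \left(-6\right)}{8} = \frac{1}{8} \left(-54\right) = - \frac{27}{4} \approx -6.75$)
$\left(V + s{\left(\left(-1\right) 5 \right)}\right) \left(-117\right) = \left(- \frac{27}{4} - 4 \left(\left(-1\right) 5\right)\right) \left(-117\right) = \left(- \frac{27}{4} - -20\right) \left(-117\right) = \left(- \frac{27}{4} + 20\right) \left(-117\right) = \frac{53}{4} \left(-117\right) = - \frac{6201}{4}$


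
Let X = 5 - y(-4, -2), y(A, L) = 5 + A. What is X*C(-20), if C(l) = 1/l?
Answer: -⅕ ≈ -0.20000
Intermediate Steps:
X = 4 (X = 5 - (5 - 4) = 5 - 1*1 = 5 - 1 = 4)
X*C(-20) = 4/(-20) = 4*(-1/20) = -⅕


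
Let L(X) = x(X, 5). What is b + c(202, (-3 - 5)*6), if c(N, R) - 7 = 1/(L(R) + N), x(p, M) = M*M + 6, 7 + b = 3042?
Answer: 708787/233 ≈ 3042.0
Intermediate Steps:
b = 3035 (b = -7 + 3042 = 3035)
x(p, M) = 6 + M² (x(p, M) = M² + 6 = 6 + M²)
L(X) = 31 (L(X) = 6 + 5² = 6 + 25 = 31)
c(N, R) = 7 + 1/(31 + N)
b + c(202, (-3 - 5)*6) = 3035 + (218 + 7*202)/(31 + 202) = 3035 + (218 + 1414)/233 = 3035 + (1/233)*1632 = 3035 + 1632/233 = 708787/233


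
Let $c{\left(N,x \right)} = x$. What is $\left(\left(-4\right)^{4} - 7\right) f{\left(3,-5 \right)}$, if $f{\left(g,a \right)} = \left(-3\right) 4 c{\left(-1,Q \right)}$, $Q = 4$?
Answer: $-11952$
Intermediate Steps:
$f{\left(g,a \right)} = -48$ ($f{\left(g,a \right)} = \left(-3\right) 4 \cdot 4 = \left(-12\right) 4 = -48$)
$\left(\left(-4\right)^{4} - 7\right) f{\left(3,-5 \right)} = \left(\left(-4\right)^{4} - 7\right) \left(-48\right) = \left(256 - 7\right) \left(-48\right) = 249 \left(-48\right) = -11952$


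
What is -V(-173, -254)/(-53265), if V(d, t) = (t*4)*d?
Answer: 175768/53265 ≈ 3.2999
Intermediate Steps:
V(d, t) = 4*d*t (V(d, t) = (4*t)*d = 4*d*t)
-V(-173, -254)/(-53265) = -4*(-173)*(-254)/(-53265) = -1*175768*(-1/53265) = -175768*(-1/53265) = 175768/53265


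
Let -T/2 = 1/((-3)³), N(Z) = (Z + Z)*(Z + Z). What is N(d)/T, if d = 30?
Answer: 48600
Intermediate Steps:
N(Z) = 4*Z² (N(Z) = (2*Z)*(2*Z) = 4*Z²)
T = 2/27 (T = -2/((-3)³) = -2/(-27) = -2*(-1/27) = 2/27 ≈ 0.074074)
N(d)/T = (4*30²)/(2/27) = (4*900)*(27/2) = 3600*(27/2) = 48600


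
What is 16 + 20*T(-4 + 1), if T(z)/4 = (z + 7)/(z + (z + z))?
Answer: -176/9 ≈ -19.556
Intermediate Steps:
T(z) = 4*(7 + z)/(3*z) (T(z) = 4*((z + 7)/(z + (z + z))) = 4*((7 + z)/(z + 2*z)) = 4*((7 + z)/((3*z))) = 4*((7 + z)*(1/(3*z))) = 4*((7 + z)/(3*z)) = 4*(7 + z)/(3*z))
16 + 20*T(-4 + 1) = 16 + 20*(4*(7 + (-4 + 1))/(3*(-4 + 1))) = 16 + 20*((4/3)*(7 - 3)/(-3)) = 16 + 20*((4/3)*(-1/3)*4) = 16 + 20*(-16/9) = 16 - 320/9 = -176/9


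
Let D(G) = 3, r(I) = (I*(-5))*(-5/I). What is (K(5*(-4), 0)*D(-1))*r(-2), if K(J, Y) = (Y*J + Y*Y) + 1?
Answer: 75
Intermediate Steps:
r(I) = 25 (r(I) = (-5*I)*(-5/I) = 25)
K(J, Y) = 1 + Y² + J*Y (K(J, Y) = (J*Y + Y²) + 1 = (Y² + J*Y) + 1 = 1 + Y² + J*Y)
(K(5*(-4), 0)*D(-1))*r(-2) = ((1 + 0² + (5*(-4))*0)*3)*25 = ((1 + 0 - 20*0)*3)*25 = ((1 + 0 + 0)*3)*25 = (1*3)*25 = 3*25 = 75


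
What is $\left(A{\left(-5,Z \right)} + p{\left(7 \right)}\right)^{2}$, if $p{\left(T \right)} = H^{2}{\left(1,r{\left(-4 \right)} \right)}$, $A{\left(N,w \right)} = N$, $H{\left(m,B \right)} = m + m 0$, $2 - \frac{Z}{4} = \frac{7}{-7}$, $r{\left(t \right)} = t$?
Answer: $16$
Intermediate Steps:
$Z = 12$ ($Z = 8 - 4 \frac{7}{-7} = 8 - 4 \cdot 7 \left(- \frac{1}{7}\right) = 8 - -4 = 8 + 4 = 12$)
$H{\left(m,B \right)} = m$ ($H{\left(m,B \right)} = m + 0 = m$)
$p{\left(T \right)} = 1$ ($p{\left(T \right)} = 1^{2} = 1$)
$\left(A{\left(-5,Z \right)} + p{\left(7 \right)}\right)^{2} = \left(-5 + 1\right)^{2} = \left(-4\right)^{2} = 16$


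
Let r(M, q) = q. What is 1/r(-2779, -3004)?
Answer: -1/3004 ≈ -0.00033289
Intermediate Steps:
1/r(-2779, -3004) = 1/(-3004) = -1/3004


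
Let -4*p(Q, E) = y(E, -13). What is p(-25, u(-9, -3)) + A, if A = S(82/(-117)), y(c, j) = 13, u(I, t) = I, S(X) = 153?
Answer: 599/4 ≈ 149.75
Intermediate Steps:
p(Q, E) = -13/4 (p(Q, E) = -1/4*13 = -13/4)
A = 153
p(-25, u(-9, -3)) + A = -13/4 + 153 = 599/4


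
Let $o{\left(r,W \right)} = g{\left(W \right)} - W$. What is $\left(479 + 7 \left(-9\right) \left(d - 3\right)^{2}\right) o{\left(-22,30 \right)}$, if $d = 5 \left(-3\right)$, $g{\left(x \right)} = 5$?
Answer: $498325$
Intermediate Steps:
$d = -15$
$o{\left(r,W \right)} = 5 - W$
$\left(479 + 7 \left(-9\right) \left(d - 3\right)^{2}\right) o{\left(-22,30 \right)} = \left(479 + 7 \left(-9\right) \left(-15 - 3\right)^{2}\right) \left(5 - 30\right) = \left(479 - 63 \left(-18\right)^{2}\right) \left(5 - 30\right) = \left(479 - 20412\right) \left(-25\right) = \left(-19933\right) \left(-25\right) = 498325$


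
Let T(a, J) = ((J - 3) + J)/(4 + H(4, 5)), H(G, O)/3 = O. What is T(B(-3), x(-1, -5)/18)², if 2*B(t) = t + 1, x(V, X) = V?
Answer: 784/29241 ≈ 0.026812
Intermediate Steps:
H(G, O) = 3*O
B(t) = ½ + t/2 (B(t) = (t + 1)/2 = (1 + t)/2 = ½ + t/2)
T(a, J) = -3/19 + 2*J/19 (T(a, J) = ((J - 3) + J)/(4 + 3*5) = ((-3 + J) + J)/(4 + 15) = (-3 + 2*J)/19 = (-3 + 2*J)*(1/19) = -3/19 + 2*J/19)
T(B(-3), x(-1, -5)/18)² = (-3/19 + 2*(-1/18)/19)² = (-3/19 + 2*(-1*1/18)/19)² = (-3/19 + (2/19)*(-1/18))² = (-3/19 - 1/171)² = (-28/171)² = 784/29241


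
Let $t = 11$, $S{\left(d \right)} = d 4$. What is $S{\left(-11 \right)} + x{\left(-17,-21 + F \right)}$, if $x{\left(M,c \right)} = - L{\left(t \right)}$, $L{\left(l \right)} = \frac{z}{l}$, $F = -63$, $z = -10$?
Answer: $- \frac{474}{11} \approx -43.091$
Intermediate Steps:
$S{\left(d \right)} = 4 d$
$L{\left(l \right)} = - \frac{10}{l}$
$x{\left(M,c \right)} = \frac{10}{11}$ ($x{\left(M,c \right)} = - \frac{-10}{11} = \left(-1\right) \left(- \frac{10}{11}\right) = \frac{10}{11}$)
$S{\left(-11 \right)} + x{\left(-17,-21 + F \right)} = 4 \left(-11\right) + \frac{10}{11} = -44 + \frac{10}{11} = - \frac{474}{11}$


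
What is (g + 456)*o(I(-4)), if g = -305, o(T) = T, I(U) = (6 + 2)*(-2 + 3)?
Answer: 1208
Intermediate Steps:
I(U) = 8 (I(U) = 8*1 = 8)
(g + 456)*o(I(-4)) = (-305 + 456)*8 = 151*8 = 1208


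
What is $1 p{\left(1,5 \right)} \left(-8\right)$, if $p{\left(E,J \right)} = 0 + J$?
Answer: $-40$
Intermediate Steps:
$p{\left(E,J \right)} = J$
$1 p{\left(1,5 \right)} \left(-8\right) = 1 \cdot 5 \left(-8\right) = 1 \left(-40\right) = -40$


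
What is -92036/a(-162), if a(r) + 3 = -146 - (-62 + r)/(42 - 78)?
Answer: 828324/1397 ≈ 592.93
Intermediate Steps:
a(r) = -2713/18 + r/36 (a(r) = -3 + (-146 - (-62 + r)/(42 - 78)) = -3 + (-146 - (-62 + r)/(-36)) = -3 + (-146 - (-62 + r)*(-1)/36) = -3 + (-146 - (31/18 - r/36)) = -3 + (-146 + (-31/18 + r/36)) = -3 + (-2659/18 + r/36) = -2713/18 + r/36)
-92036/a(-162) = -92036/(-2713/18 + (1/36)*(-162)) = -92036/(-2713/18 - 9/2) = -92036/(-1397/9) = -92036*(-9/1397) = 828324/1397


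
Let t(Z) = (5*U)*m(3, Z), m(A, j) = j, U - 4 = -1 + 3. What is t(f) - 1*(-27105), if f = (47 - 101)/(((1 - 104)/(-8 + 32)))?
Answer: 2830695/103 ≈ 27482.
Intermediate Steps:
U = 6 (U = 4 + (-1 + 3) = 4 + 2 = 6)
f = 1296/103 (f = -54/((-103/24)) = -54/((-103*1/24)) = -54/(-103/24) = -54*(-24/103) = 1296/103 ≈ 12.583)
t(Z) = 30*Z (t(Z) = (5*6)*Z = 30*Z)
t(f) - 1*(-27105) = 30*(1296/103) - 1*(-27105) = 38880/103 + 27105 = 2830695/103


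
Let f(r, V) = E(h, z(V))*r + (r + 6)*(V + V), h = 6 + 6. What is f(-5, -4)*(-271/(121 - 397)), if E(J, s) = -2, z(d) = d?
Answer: 271/138 ≈ 1.9638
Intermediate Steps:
h = 12
f(r, V) = -2*r + 2*V*(6 + r) (f(r, V) = -2*r + (r + 6)*(V + V) = -2*r + (6 + r)*(2*V) = -2*r + 2*V*(6 + r))
f(-5, -4)*(-271/(121 - 397)) = (-2*(-5) + 12*(-4) + 2*(-4)*(-5))*(-271/(121 - 397)) = (10 - 48 + 40)*(-271/(-276)) = 2*(-271*(-1/276)) = 2*(271/276) = 271/138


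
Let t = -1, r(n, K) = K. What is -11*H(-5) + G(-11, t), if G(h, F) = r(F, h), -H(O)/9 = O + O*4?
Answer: -2486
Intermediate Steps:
H(O) = -45*O (H(O) = -9*(O + O*4) = -9*(O + 4*O) = -45*O)
G(h, F) = h
-11*H(-5) + G(-11, t) = -(-495)*(-5) - 11 = -11*225 - 11 = -2475 - 11 = -2486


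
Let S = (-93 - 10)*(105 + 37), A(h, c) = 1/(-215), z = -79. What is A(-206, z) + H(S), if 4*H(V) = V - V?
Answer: -1/215 ≈ -0.0046512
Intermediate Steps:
A(h, c) = -1/215
S = -14626 (S = -103*142 = -14626)
H(V) = 0 (H(V) = (V - V)/4 = (1/4)*0 = 0)
A(-206, z) + H(S) = -1/215 + 0 = -1/215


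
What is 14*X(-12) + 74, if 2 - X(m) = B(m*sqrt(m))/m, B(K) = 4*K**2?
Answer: -7962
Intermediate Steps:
X(m) = 2 - 4*m**2 (X(m) = 2 - 4*(m*sqrt(m))**2/m = 2 - 4*(m**(3/2))**2/m = 2 - 4*m**3/m = 2 - 4*m**2)
14*X(-12) + 74 = 14*(2 - 4*(-12)**2) + 74 = 14*(2 - 4*144) + 74 = 14*(2 - 576) + 74 = 14*(-574) + 74 = -8036 + 74 = -7962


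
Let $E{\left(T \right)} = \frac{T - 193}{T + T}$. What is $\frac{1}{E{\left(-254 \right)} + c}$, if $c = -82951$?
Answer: $- \frac{508}{42138661} \approx -1.2055 \cdot 10^{-5}$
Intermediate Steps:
$E{\left(T \right)} = \frac{-193 + T}{2 T}$
$\frac{1}{E{\left(-254 \right)} + c} = \frac{1}{\frac{-193 - 254}{2 \left(-254\right)} - 82951} = \frac{1}{\frac{1}{2} \left(- \frac{1}{254}\right) \left(-447\right) - 82951} = \frac{1}{\frac{447}{508} - 82951} = \frac{1}{- \frac{42138661}{508}} = - \frac{508}{42138661}$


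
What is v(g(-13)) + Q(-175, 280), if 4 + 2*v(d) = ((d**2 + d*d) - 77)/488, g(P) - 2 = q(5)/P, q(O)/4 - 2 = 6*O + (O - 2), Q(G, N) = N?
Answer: 45867411/164944 ≈ 278.08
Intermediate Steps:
q(O) = 28*O (q(O) = 8 + 4*(6*O + (O - 2)) = 8 + 4*(6*O + (-2 + O)) = 8 + 4*(-2 + 7*O) = 8 + (-8 + 28*O) = 28*O)
g(P) = 2 + 140/P (g(P) = 2 + (28*5)/P = 2 + 140/P)
v(d) = -2029/976 + d**2/488 (v(d) = -2 + (((d**2 + d*d) - 77)/488)/2 = -2 + (((d**2 + d**2) - 77)*(1/488))/2 = -2 + ((2*d**2 - 77)*(1/488))/2 = -2 + ((-77 + 2*d**2)*(1/488))/2 = -2 + (-77/488 + d**2/244)/2 = -2 + (-77/976 + d**2/488) = -2029/976 + d**2/488)
v(g(-13)) + Q(-175, 280) = (-2029/976 + (2 + 140/(-13))**2/488) + 280 = (-2029/976 + (2 + 140*(-1/13))**2/488) + 280 = (-2029/976 + (2 - 140/13)**2/488) + 280 = (-2029/976 + (-114/13)**2/488) + 280 = (-2029/976 + (1/488)*(12996/169)) + 280 = (-2029/976 + 3249/20618) + 280 = -316909/164944 + 280 = 45867411/164944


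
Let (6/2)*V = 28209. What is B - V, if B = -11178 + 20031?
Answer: -550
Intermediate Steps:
V = 9403 (V = (⅓)*28209 = 9403)
B = 8853
B - V = 8853 - 1*9403 = 8853 - 9403 = -550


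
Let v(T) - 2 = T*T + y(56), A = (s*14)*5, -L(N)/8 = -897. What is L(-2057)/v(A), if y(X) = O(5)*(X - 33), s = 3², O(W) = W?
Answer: 2392/132339 ≈ 0.018075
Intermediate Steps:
s = 9
L(N) = 7176 (L(N) = -8*(-897) = 7176)
y(X) = -165 + 5*X (y(X) = 5*(X - 33) = 5*(-33 + X) = -165 + 5*X)
A = 630 (A = (9*14)*5 = 126*5 = 630)
v(T) = 117 + T² (v(T) = 2 + (T*T + (-165 + 5*56)) = 2 + (T² + (-165 + 280)) = 2 + (T² + 115) = 2 + (115 + T²) = 117 + T²)
L(-2057)/v(A) = 7176/(117 + 630²) = 7176/(117 + 396900) = 7176/397017 = 7176*(1/397017) = 2392/132339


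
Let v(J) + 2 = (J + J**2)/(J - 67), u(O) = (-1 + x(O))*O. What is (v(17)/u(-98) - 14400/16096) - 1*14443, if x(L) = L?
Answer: -251741931937/17428950 ≈ -14444.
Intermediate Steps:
u(O) = O*(-1 + O) (u(O) = (-1 + O)*O = O*(-1 + O))
v(J) = -2 + (J + J**2)/(-67 + J) (v(J) = -2 + (J + J**2)/(J - 67) = -2 + (J + J**2)/(-67 + J))
(v(17)/u(-98) - 14400/16096) - 1*14443 = (((134 + 17**2 - 1*17)/(-67 + 17))/((-98*(-1 - 98))) - 14400/16096) - 1*14443 = (((134 + 289 - 17)/(-50))/((-98*(-99))) - 14400*1/16096) - 14443 = (-1/50*406/9702 - 450/503) - 14443 = (-203/25*1/9702 - 450/503) - 14443 = (-29/34650 - 450/503) - 14443 = -15607087/17428950 - 14443 = -251741931937/17428950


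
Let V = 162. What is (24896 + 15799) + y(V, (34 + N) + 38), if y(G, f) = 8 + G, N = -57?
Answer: 40865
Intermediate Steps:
(24896 + 15799) + y(V, (34 + N) + 38) = (24896 + 15799) + (8 + 162) = 40695 + 170 = 40865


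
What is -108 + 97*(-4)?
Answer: -496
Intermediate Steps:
-108 + 97*(-4) = -108 - 388 = -496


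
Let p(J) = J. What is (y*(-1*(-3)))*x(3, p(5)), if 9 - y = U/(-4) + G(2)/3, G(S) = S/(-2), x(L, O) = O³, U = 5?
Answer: 15875/4 ≈ 3968.8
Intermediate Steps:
G(S) = -S/2 (G(S) = S*(-½) = -S/2)
y = 127/12 (y = 9 - (5/(-4) - ½*2/3) = 9 - (5*(-¼) - 1*⅓) = 9 - (-5/4 - ⅓) = 9 - 1*(-19/12) = 9 + 19/12 = 127/12 ≈ 10.583)
(y*(-1*(-3)))*x(3, p(5)) = (127*(-1*(-3))/12)*5³ = ((127/12)*3)*125 = (127/4)*125 = 15875/4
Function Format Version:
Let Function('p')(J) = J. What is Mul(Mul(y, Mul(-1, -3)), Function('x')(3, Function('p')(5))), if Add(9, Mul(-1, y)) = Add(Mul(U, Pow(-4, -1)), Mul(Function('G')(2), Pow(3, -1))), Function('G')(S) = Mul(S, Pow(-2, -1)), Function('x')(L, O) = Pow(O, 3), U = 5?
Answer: Rational(15875, 4) ≈ 3968.8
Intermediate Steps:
Function('G')(S) = Mul(Rational(-1, 2), S) (Function('G')(S) = Mul(S, Rational(-1, 2)) = Mul(Rational(-1, 2), S))
y = Rational(127, 12) (y = Add(9, Mul(-1, Add(Mul(5, Pow(-4, -1)), Mul(Mul(Rational(-1, 2), 2), Pow(3, -1))))) = Add(9, Mul(-1, Add(Mul(5, Rational(-1, 4)), Mul(-1, Rational(1, 3))))) = Add(9, Mul(-1, Add(Rational(-5, 4), Rational(-1, 3)))) = Add(9, Mul(-1, Rational(-19, 12))) = Add(9, Rational(19, 12)) = Rational(127, 12) ≈ 10.583)
Mul(Mul(y, Mul(-1, -3)), Function('x')(3, Function('p')(5))) = Mul(Mul(Rational(127, 12), Mul(-1, -3)), Pow(5, 3)) = Mul(Mul(Rational(127, 12), 3), 125) = Mul(Rational(127, 4), 125) = Rational(15875, 4)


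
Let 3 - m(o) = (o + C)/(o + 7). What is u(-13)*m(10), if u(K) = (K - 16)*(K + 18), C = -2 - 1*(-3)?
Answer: -5800/17 ≈ -341.18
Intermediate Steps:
C = 1 (C = -2 + 3 = 1)
m(o) = 3 - (1 + o)/(7 + o) (m(o) = 3 - (o + 1)/(o + 7) = 3 - (1 + o)/(7 + o))
u(K) = (-16 + K)*(18 + K)
u(-13)*m(10) = (-288 + (-13)**2 + 2*(-13))*(2*(10 + 10)/(7 + 10)) = (-288 + 169 - 26)*(2*20/17) = -290*20/17 = -145*40/17 = -5800/17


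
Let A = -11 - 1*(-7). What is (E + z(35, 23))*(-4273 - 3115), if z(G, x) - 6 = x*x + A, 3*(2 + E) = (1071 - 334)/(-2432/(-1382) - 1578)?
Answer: -6383315362498/1633773 ≈ -3.9071e+6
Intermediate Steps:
A = -4 (A = -11 + 7 = -4)
E = -7044359/3267546 (E = -2 + ((1071 - 334)/(-2432/(-1382) - 1578))/3 = -2 + (737/(-2432*(-1/1382) - 1578))/3 = -2 + (737/(1216/691 - 1578))/3 = -2 + (737/(-1089182/691))/3 = -2 + (737*(-691/1089182))/3 = -2 + (1/3)*(-509267/1089182) = -2 - 509267/3267546 = -7044359/3267546 ≈ -2.1559)
z(G, x) = 2 + x**2 (z(G, x) = 6 + (x*x - 4) = 6 + (x**2 - 4) = 6 + (-4 + x**2) = 2 + x**2)
(E + z(35, 23))*(-4273 - 3115) = (-7044359/3267546 + (2 + 23**2))*(-4273 - 3115) = (-7044359/3267546 + (2 + 529))*(-7388) = (-7044359/3267546 + 531)*(-7388) = (1728022567/3267546)*(-7388) = -6383315362498/1633773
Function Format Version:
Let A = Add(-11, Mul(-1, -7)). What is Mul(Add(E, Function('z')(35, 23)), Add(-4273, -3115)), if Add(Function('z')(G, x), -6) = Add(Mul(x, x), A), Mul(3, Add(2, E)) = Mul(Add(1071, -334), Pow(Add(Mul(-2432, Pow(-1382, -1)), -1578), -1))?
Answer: Rational(-6383315362498, 1633773) ≈ -3.9071e+6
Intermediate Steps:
A = -4 (A = Add(-11, 7) = -4)
E = Rational(-7044359, 3267546) (E = Add(-2, Mul(Rational(1, 3), Mul(Add(1071, -334), Pow(Add(Mul(-2432, Pow(-1382, -1)), -1578), -1)))) = Add(-2, Mul(Rational(1, 3), Mul(737, Pow(Add(Mul(-2432, Rational(-1, 1382)), -1578), -1)))) = Add(-2, Mul(Rational(1, 3), Mul(737, Pow(Add(Rational(1216, 691), -1578), -1)))) = Add(-2, Mul(Rational(1, 3), Mul(737, Pow(Rational(-1089182, 691), -1)))) = Add(-2, Mul(Rational(1, 3), Mul(737, Rational(-691, 1089182)))) = Add(-2, Mul(Rational(1, 3), Rational(-509267, 1089182))) = Add(-2, Rational(-509267, 3267546)) = Rational(-7044359, 3267546) ≈ -2.1559)
Function('z')(G, x) = Add(2, Pow(x, 2)) (Function('z')(G, x) = Add(6, Add(Mul(x, x), -4)) = Add(6, Add(Pow(x, 2), -4)) = Add(6, Add(-4, Pow(x, 2))) = Add(2, Pow(x, 2)))
Mul(Add(E, Function('z')(35, 23)), Add(-4273, -3115)) = Mul(Add(Rational(-7044359, 3267546), Add(2, Pow(23, 2))), Add(-4273, -3115)) = Mul(Add(Rational(-7044359, 3267546), Add(2, 529)), -7388) = Mul(Add(Rational(-7044359, 3267546), 531), -7388) = Mul(Rational(1728022567, 3267546), -7388) = Rational(-6383315362498, 1633773)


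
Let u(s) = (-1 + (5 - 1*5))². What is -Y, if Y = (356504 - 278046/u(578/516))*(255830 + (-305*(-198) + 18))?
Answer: -24811401004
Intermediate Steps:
u(s) = 1 (u(s) = (-1 + (5 - 5))² = (-1 + 0)² = (-1)² = 1)
Y = 24811401004 (Y = (356504 - 278046/1)*(255830 + (-305*(-198) + 18)) = (356504 - 278046*1)*(255830 + (60390 + 18)) = (356504 - 278046)*(255830 + 60408) = 78458*316238 = 24811401004)
-Y = -1*24811401004 = -24811401004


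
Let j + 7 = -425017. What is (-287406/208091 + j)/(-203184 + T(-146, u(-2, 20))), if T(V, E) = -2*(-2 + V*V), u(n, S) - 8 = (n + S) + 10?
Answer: 44221978295/25575632446 ≈ 1.7291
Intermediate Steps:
j = -425024 (j = -7 - 425017 = -425024)
u(n, S) = 18 + S + n (u(n, S) = 8 + ((n + S) + 10) = 8 + ((S + n) + 10) = 8 + (10 + S + n) = 18 + S + n)
T(V, E) = 4 - 2*V**2 (T(V, E) = -2*(-2 + V**2) = 4 - 2*V**2)
(-287406/208091 + j)/(-203184 + T(-146, u(-2, 20))) = (-287406/208091 - 425024)/(-203184 + (4 - 2*(-146)**2)) = (-287406*1/208091 - 425024)/(-203184 + (4 - 2*21316)) = (-287406/208091 - 425024)/(-203184 + (4 - 42632)) = -88443956590/(208091*(-203184 - 42628)) = -88443956590/208091/(-245812) = -88443956590/208091*(-1/245812) = 44221978295/25575632446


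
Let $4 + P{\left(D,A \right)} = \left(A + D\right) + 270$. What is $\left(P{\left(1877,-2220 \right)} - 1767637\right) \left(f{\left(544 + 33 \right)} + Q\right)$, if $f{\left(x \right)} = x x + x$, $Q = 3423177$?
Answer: $-6640741132662$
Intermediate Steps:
$P{\left(D,A \right)} = 266 + A + D$ ($P{\left(D,A \right)} = -4 + \left(\left(A + D\right) + 270\right) = -4 + \left(270 + A + D\right) = 266 + A + D$)
$f{\left(x \right)} = x + x^{2}$ ($f{\left(x \right)} = x^{2} + x = x + x^{2}$)
$\left(P{\left(1877,-2220 \right)} - 1767637\right) \left(f{\left(544 + 33 \right)} + Q\right) = \left(\left(266 - 2220 + 1877\right) - 1767637\right) \left(\left(544 + 33\right) \left(1 + \left(544 + 33\right)\right) + 3423177\right) = \left(-77 - 1767637\right) \left(577 \left(1 + 577\right) + 3423177\right) = - 1767714 \left(577 \cdot 578 + 3423177\right) = - 1767714 \left(333506 + 3423177\right) = \left(-1767714\right) 3756683 = -6640741132662$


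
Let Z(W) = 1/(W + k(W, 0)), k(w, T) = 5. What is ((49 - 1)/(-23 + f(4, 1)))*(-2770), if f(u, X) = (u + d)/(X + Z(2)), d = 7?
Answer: 1063680/107 ≈ 9940.9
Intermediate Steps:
Z(W) = 1/(5 + W) (Z(W) = 1/(W + 5) = 1/(5 + W))
f(u, X) = (7 + u)/(⅐ + X) (f(u, X) = (u + 7)/(X + 1/(5 + 2)) = (7 + u)/(X + 1/7) = (7 + u)/(X + ⅐) = (7 + u)/(⅐ + X))
((49 - 1)/(-23 + f(4, 1)))*(-2770) = ((49 - 1)/(-23 + 7*(7 + 4)/(1 + 7*1)))*(-2770) = (48/(-23 + 7*11/(1 + 7)))*(-2770) = (48/(-23 + 7*11/8))*(-2770) = (48/(-23 + 7*(⅛)*11))*(-2770) = (48/(-23 + 77/8))*(-2770) = (48/(-107/8))*(-2770) = (48*(-8/107))*(-2770) = -384/107*(-2770) = 1063680/107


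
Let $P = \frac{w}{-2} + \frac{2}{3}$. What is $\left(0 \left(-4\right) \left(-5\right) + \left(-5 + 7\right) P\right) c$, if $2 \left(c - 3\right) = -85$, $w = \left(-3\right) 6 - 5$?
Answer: $- \frac{5767}{6} \approx -961.17$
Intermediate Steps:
$w = -23$ ($w = -18 - 5 = -23$)
$P = \frac{73}{6}$ ($P = - \frac{23}{-2} + \frac{2}{3} = \left(-23\right) \left(- \frac{1}{2}\right) + 2 \cdot \frac{1}{3} = \frac{23}{2} + \frac{2}{3} = \frac{73}{6} \approx 12.167$)
$c = - \frac{79}{2}$ ($c = 3 + \frac{1}{2} \left(-85\right) = 3 - \frac{85}{2} = - \frac{79}{2} \approx -39.5$)
$\left(0 \left(-4\right) \left(-5\right) + \left(-5 + 7\right) P\right) c = \left(0 \left(-4\right) \left(-5\right) + \left(-5 + 7\right) \frac{73}{6}\right) \left(- \frac{79}{2}\right) = \left(0 \left(-5\right) + 2 \cdot \frac{73}{6}\right) \left(- \frac{79}{2}\right) = \left(0 + \frac{73}{3}\right) \left(- \frac{79}{2}\right) = \frac{73}{3} \left(- \frac{79}{2}\right) = - \frac{5767}{6}$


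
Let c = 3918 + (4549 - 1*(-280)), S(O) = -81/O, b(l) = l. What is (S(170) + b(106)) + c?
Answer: 1504929/170 ≈ 8852.5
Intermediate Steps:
c = 8747 (c = 3918 + (4549 + 280) = 3918 + 4829 = 8747)
(S(170) + b(106)) + c = (-81/170 + 106) + 8747 = 17939/170 + 8747 = 1504929/170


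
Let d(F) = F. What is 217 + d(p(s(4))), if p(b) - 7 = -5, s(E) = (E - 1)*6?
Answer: 219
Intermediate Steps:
s(E) = -6 + 6*E (s(E) = (-1 + E)*6 = -6 + 6*E)
p(b) = 2 (p(b) = 7 - 5 = 2)
217 + d(p(s(4))) = 217 + 2 = 219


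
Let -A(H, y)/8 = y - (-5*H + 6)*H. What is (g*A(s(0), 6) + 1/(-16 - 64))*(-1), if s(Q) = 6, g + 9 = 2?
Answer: -671999/80 ≈ -8400.0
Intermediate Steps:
g = -7 (g = -9 + 2 = -7)
A(H, y) = -8*y + 8*H*(6 - 5*H) (A(H, y) = -8*(y - (-5*H + 6)*H) = -8*(y - (6 - 5*H)*H) = -8*(y - H*(6 - 5*H)) = -8*y + 8*H*(6 - 5*H))
(g*A(s(0), 6) + 1/(-16 - 64))*(-1) = (-7*(-40*6² - 8*6 + 48*6) + 1/(-16 - 64))*(-1) = (-7*(-40*36 - 48 + 288) + 1/(-80))*(-1) = (-7*(-1440 - 48 + 288) - 1/80)*(-1) = (-7*(-1200) - 1/80)*(-1) = (8400 - 1/80)*(-1) = (671999/80)*(-1) = -671999/80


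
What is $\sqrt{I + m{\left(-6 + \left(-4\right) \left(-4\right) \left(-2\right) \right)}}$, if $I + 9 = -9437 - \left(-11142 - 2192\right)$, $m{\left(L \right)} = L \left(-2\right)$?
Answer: $2 \sqrt{991} \approx 62.96$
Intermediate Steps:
$m{\left(L \right)} = - 2 L$
$I = 3888$ ($I = -9 - \left(-1705 - 2192\right) = -9 - -3897 = -9 + \left(-9437 + 13334\right) = -9 + 3897 = 3888$)
$\sqrt{I + m{\left(-6 + \left(-4\right) \left(-4\right) \left(-2\right) \right)}} = \sqrt{3888 - 2 \left(-6 + \left(-4\right) \left(-4\right) \left(-2\right)\right)} = \sqrt{3888 - 2 \left(-6 + 16 \left(-2\right)\right)} = \sqrt{3888 - 2 \left(-6 - 32\right)} = \sqrt{3888 - -76} = \sqrt{3888 + 76} = \sqrt{3964} = 2 \sqrt{991}$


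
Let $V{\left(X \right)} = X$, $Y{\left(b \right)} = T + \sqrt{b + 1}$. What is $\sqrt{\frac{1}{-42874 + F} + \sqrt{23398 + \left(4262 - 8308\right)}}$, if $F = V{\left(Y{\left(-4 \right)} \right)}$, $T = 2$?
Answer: $\sqrt{\frac{-1 + 2 \sqrt{4838} \left(42872 - i \sqrt{3}\right)}{42872 - i \sqrt{3}}} \approx 11.795 - 3.0 \cdot 10^{-11} i$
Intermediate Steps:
$Y{\left(b \right)} = 2 + \sqrt{1 + b}$ ($Y{\left(b \right)} = 2 + \sqrt{b + 1} = 2 + \sqrt{1 + b}$)
$F = 2 + i \sqrt{3}$ ($F = 2 + \sqrt{1 - 4} = 2 + \sqrt{-3} = 2 + i \sqrt{3} \approx 2.0 + 1.732 i$)
$\sqrt{\frac{1}{-42874 + F} + \sqrt{23398 + \left(4262 - 8308\right)}} = \sqrt{\frac{1}{-42874 + \left(2 + i \sqrt{3}\right)} + \sqrt{23398 + \left(4262 - 8308\right)}} = \sqrt{\frac{1}{-42872 + i \sqrt{3}} + \sqrt{23398 - 4046}} = \sqrt{\frac{1}{-42872 + i \sqrt{3}} + \sqrt{19352}} = \sqrt{\frac{1}{-42872 + i \sqrt{3}} + 2 \sqrt{4838}}$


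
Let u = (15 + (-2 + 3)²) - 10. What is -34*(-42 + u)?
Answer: 1224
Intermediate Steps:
u = 6 (u = (15 + 1²) - 10 = (15 + 1) - 10 = 16 - 10 = 6)
-34*(-42 + u) = -34*(-42 + 6) = -34*(-36) = 1224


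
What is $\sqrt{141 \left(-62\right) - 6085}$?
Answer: $i \sqrt{14827} \approx 121.77 i$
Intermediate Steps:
$\sqrt{141 \left(-62\right) - 6085} = \sqrt{-8742 - 6085} = \sqrt{-14827} = i \sqrt{14827}$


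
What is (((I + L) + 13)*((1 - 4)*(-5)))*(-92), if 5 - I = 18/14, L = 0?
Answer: -161460/7 ≈ -23066.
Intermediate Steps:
I = 26/7 (I = 5 - 18/14 = 5 - 1*9/7 = 5 - 9/7 = 26/7 ≈ 3.7143)
(((I + L) + 13)*((1 - 4)*(-5)))*(-92) = (((26/7 + 0) + 13)*((1 - 4)*(-5)))*(-92) = ((26/7 + 13)*(-3*(-5)))*(-92) = ((117/7)*15)*(-92) = (1755/7)*(-92) = -161460/7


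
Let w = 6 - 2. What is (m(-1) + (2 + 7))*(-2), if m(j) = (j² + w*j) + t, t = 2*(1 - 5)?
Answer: 4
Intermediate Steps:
t = -8 (t = 2*(-4) = -8)
w = 4
m(j) = -8 + j² + 4*j (m(j) = (j² + 4*j) - 8 = -8 + j² + 4*j)
(m(-1) + (2 + 7))*(-2) = ((-8 + (-1)² + 4*(-1)) + (2 + 7))*(-2) = ((-8 + 1 - 4) + 9)*(-2) = (-11 + 9)*(-2) = -2*(-2) = 4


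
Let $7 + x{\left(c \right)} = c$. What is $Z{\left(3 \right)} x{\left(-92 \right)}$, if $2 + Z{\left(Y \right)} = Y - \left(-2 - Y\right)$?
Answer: $-594$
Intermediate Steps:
$Z{\left(Y \right)} = 2 Y$ ($Z{\left(Y \right)} = -2 + \left(Y - \left(-2 - Y\right)\right) = -2 + \left(Y + \left(2 + Y\right)\right) = -2 + \left(2 + 2 Y\right) = 2 Y$)
$x{\left(c \right)} = -7 + c$
$Z{\left(3 \right)} x{\left(-92 \right)} = 2 \cdot 3 \left(-7 - 92\right) = 6 \left(-99\right) = -594$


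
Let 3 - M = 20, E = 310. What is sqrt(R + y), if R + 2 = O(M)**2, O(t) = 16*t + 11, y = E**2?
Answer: sqrt(164219) ≈ 405.24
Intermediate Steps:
M = -17 (M = 3 - 1*20 = 3 - 20 = -17)
y = 96100 (y = 310**2 = 96100)
O(t) = 11 + 16*t
R = 68119 (R = -2 + (11 + 16*(-17))**2 = -2 + (11 - 272)**2 = -2 + (-261)**2 = -2 + 68121 = 68119)
sqrt(R + y) = sqrt(68119 + 96100) = sqrt(164219)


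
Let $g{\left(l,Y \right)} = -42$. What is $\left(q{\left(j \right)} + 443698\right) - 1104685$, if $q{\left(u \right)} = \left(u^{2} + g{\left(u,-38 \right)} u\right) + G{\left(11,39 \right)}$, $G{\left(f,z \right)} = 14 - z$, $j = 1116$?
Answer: $537572$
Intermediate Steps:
$q{\left(u \right)} = -25 + u^{2} - 42 u$ ($q{\left(u \right)} = \left(u^{2} - 42 u\right) + \left(14 - 39\right) = \left(u^{2} - 42 u\right) - 25 = -25 + u^{2} - 42 u$)
$\left(q{\left(j \right)} + 443698\right) - 1104685 = \left(\left(-25 + 1116^{2} - 46872\right) + 443698\right) - 1104685 = \left(\left(-25 + 1245456 - 46872\right) + 443698\right) - 1104685 = \left(1198559 + 443698\right) - 1104685 = 1642257 - 1104685 = 537572$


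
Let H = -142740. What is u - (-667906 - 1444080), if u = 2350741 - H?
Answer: 4605467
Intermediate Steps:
u = 2493481 (u = 2350741 - 1*(-142740) = 2350741 + 142740 = 2493481)
u - (-667906 - 1444080) = 2493481 - (-667906 - 1444080) = 2493481 - 1*(-2111986) = 2493481 + 2111986 = 4605467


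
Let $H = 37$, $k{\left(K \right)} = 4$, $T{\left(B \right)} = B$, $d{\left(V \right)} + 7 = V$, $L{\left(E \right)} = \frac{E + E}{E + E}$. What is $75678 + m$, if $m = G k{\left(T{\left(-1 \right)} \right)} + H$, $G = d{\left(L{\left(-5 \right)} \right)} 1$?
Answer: $75691$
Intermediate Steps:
$L{\left(E \right)} = 1$ ($L{\left(E \right)} = \frac{2 E}{2 E} = 2 E \frac{1}{2 E} = 1$)
$d{\left(V \right)} = -7 + V$
$G = -6$ ($G = \left(-7 + 1\right) 1 = \left(-6\right) 1 = -6$)
$m = 13$ ($m = \left(-6\right) 4 + 37 = -24 + 37 = 13$)
$75678 + m = 75678 + 13 = 75691$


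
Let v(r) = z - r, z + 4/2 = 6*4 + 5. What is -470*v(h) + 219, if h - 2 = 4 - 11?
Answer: -14821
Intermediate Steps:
z = 27 (z = -2 + (6*4 + 5) = -2 + (24 + 5) = -2 + 29 = 27)
h = -5 (h = 2 + (4 - 11) = 2 - 7 = -5)
v(r) = 27 - r
-470*v(h) + 219 = -470*(27 - 1*(-5)) + 219 = -470*(27 + 5) + 219 = -470*32 + 219 = -15040 + 219 = -14821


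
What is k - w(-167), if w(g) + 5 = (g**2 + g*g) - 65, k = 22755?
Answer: -32953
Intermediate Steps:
w(g) = -70 + 2*g**2 (w(g) = -5 + ((g**2 + g*g) - 65) = -5 + ((g**2 + g**2) - 65) = -5 + (2*g**2 - 65) = -5 + (-65 + 2*g**2) = -70 + 2*g**2)
k - w(-167) = 22755 - (-70 + 2*(-167)**2) = 22755 - (-70 + 2*27889) = 22755 - (-70 + 55778) = 22755 - 1*55708 = 22755 - 55708 = -32953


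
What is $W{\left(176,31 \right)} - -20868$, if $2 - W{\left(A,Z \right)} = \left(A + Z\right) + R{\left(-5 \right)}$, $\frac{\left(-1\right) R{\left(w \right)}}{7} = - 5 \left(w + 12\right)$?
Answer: $20418$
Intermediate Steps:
$R{\left(w \right)} = 420 + 35 w$ ($R{\left(w \right)} = - 7 \left(- 5 \left(w + 12\right)\right) = - 7 \left(- 5 \left(12 + w\right)\right) = - 7 \left(-60 - 5 w\right) = 420 + 35 w$)
$W{\left(A,Z \right)} = -243 - A - Z$ ($W{\left(A,Z \right)} = 2 - \left(\left(A + Z\right) + \left(420 + 35 \left(-5\right)\right)\right) = 2 - \left(\left(A + Z\right) + \left(420 - 175\right)\right) = 2 - \left(\left(A + Z\right) + 245\right) = 2 - \left(245 + A + Z\right) = -243 - A - Z$)
$W{\left(176,31 \right)} - -20868 = \left(-243 - 176 - 31\right) - -20868 = \left(-243 - 176 - 31\right) + 20868 = -450 + 20868 = 20418$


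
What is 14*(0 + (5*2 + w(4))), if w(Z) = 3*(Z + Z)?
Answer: 476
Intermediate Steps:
w(Z) = 6*Z (w(Z) = 3*(2*Z) = 6*Z)
14*(0 + (5*2 + w(4))) = 14*(0 + (5*2 + 6*4)) = 14*(0 + (10 + 24)) = 14*(0 + 34) = 14*34 = 476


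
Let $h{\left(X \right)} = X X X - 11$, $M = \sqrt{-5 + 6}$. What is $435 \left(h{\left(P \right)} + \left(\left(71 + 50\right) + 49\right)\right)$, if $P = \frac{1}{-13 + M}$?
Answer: $\frac{39838895}{576} \approx 69165.0$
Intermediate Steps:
$M = 1$ ($M = \sqrt{1} = 1$)
$P = - \frac{1}{12}$ ($P = \frac{1}{-13 + 1} = \frac{1}{-12} = - \frac{1}{12} \approx -0.083333$)
$h{\left(X \right)} = -11 + X^{3}$ ($h{\left(X \right)} = X^{2} X - 11 = X^{3} - 11 = -11 + X^{3}$)
$435 \left(h{\left(P \right)} + \left(\left(71 + 50\right) + 49\right)\right) = 435 \left(\left(-11 + \left(- \frac{1}{12}\right)^{3}\right) + \left(\left(71 + 50\right) + 49\right)\right) = 435 \left(\left(-11 - \frac{1}{1728}\right) + \left(121 + 49\right)\right) = 435 \left(- \frac{19009}{1728} + 170\right) = 435 \cdot \frac{274751}{1728} = \frac{39838895}{576}$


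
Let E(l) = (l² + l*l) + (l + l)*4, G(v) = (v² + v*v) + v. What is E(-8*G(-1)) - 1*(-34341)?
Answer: 34405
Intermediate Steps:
G(v) = v + 2*v² (G(v) = (v² + v²) + v = 2*v² + v = v + 2*v²)
E(l) = 2*l² + 8*l (E(l) = (l² + l²) + (2*l)*4 = 2*l² + 8*l)
E(-8*G(-1)) - 1*(-34341) = 2*(-(-8)*(1 + 2*(-1)))*(4 - (-8)*(1 + 2*(-1))) - 1*(-34341) = 2*(-(-8)*(1 - 2))*(4 - (-8)*(1 - 2)) + 34341 = 2*(-(-8)*(-1))*(4 - (-8)*(-1)) + 34341 = 2*(-8*1)*(4 - 8*1) + 34341 = 2*(-8)*(4 - 8) + 34341 = 2*(-8)*(-4) + 34341 = 64 + 34341 = 34405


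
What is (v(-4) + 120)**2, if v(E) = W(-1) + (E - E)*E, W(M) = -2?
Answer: 13924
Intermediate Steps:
v(E) = -2 (v(E) = -2 + (E - E)*E = -2 + 0*E = -2 + 0 = -2)
(v(-4) + 120)**2 = (-2 + 120)**2 = 118**2 = 13924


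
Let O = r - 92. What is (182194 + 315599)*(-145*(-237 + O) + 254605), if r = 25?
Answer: 148683302205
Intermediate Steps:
O = -67 (O = 25 - 92 = -67)
(182194 + 315599)*(-145*(-237 + O) + 254605) = (182194 + 315599)*(-145*(-237 - 67) + 254605) = 497793*(-145*(-304) + 254605) = 497793*(44080 + 254605) = 497793*298685 = 148683302205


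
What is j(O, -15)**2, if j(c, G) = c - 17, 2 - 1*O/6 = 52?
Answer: 100489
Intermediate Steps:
O = -300 (O = 12 - 6*52 = 12 - 312 = -300)
j(c, G) = -17 + c
j(O, -15)**2 = (-17 - 300)**2 = (-317)**2 = 100489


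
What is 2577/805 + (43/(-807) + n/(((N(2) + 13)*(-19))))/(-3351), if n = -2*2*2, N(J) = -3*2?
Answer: 132408450736/41361610815 ≈ 3.2012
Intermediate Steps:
N(J) = -6
n = -8 (n = -4*2 = -8)
2577/805 + (43/(-807) + n/(((N(2) + 13)*(-19))))/(-3351) = 2577/805 + (43/(-807) - 8*(-1/(19*(-6 + 13))))/(-3351) = 2577*(1/805) + (43*(-1/807) - 8/(7*(-19)))*(-1/3351) = 2577/805 + (-43/807 - 8/(-133))*(-1/3351) = 2577/805 + (-43/807 - 8*(-1/133))*(-1/3351) = 2577/805 + (-43/807 + 8/133)*(-1/3351) = 2577/805 + (737/107331)*(-1/3351) = 2577/805 - 737/359666181 = 132408450736/41361610815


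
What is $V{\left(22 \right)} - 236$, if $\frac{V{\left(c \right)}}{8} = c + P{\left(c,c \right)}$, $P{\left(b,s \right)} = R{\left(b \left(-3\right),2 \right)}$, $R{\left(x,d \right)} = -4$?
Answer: $-92$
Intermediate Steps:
$P{\left(b,s \right)} = -4$
$V{\left(c \right)} = -32 + 8 c$ ($V{\left(c \right)} = 8 \left(c - 4\right) = 8 \left(-4 + c\right) = -32 + 8 c$)
$V{\left(22 \right)} - 236 = \left(-32 + 8 \cdot 22\right) - 236 = \left(-32 + 176\right) - 236 = 144 - 236 = -92$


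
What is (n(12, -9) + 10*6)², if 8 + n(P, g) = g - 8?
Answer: 1225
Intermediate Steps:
n(P, g) = -16 + g (n(P, g) = -8 + (g - 8) = -8 + (-8 + g) = -16 + g)
(n(12, -9) + 10*6)² = ((-16 - 9) + 10*6)² = (-25 + 60)² = 35² = 1225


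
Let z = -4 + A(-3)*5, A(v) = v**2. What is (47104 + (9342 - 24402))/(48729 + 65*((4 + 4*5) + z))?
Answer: 16022/26477 ≈ 0.60513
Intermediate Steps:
z = 41 (z = -4 + (-3)**2*5 = -4 + 9*5 = -4 + 45 = 41)
(47104 + (9342 - 24402))/(48729 + 65*((4 + 4*5) + z)) = (47104 + (9342 - 24402))/(48729 + 65*((4 + 4*5) + 41)) = (47104 - 15060)/(48729 + 65*((4 + 20) + 41)) = 32044/(48729 + 65*(24 + 41)) = 32044/(48729 + 65*65) = 32044/(48729 + 4225) = 32044/52954 = 32044*(1/52954) = 16022/26477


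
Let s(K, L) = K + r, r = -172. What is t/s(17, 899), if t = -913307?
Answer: 913307/155 ≈ 5892.3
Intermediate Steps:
s(K, L) = -172 + K (s(K, L) = K - 172 = -172 + K)
t/s(17, 899) = -913307/(-172 + 17) = -913307/(-155) = -913307*(-1/155) = 913307/155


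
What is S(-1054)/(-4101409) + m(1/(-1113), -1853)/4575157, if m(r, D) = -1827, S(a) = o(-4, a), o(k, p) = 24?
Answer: -7603078011/18764590096213 ≈ -0.00040518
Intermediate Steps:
S(a) = 24
S(-1054)/(-4101409) + m(1/(-1113), -1853)/4575157 = 24/(-4101409) - 1827/4575157 = 24*(-1/4101409) - 1827*1/4575157 = -24/4101409 - 1827/4575157 = -7603078011/18764590096213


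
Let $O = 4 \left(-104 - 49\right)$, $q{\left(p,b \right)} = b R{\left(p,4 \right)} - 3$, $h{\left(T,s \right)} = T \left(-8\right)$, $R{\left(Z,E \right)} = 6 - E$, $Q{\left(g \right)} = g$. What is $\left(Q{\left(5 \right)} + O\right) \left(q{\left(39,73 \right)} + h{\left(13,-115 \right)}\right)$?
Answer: $-23673$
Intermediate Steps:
$h{\left(T,s \right)} = - 8 T$
$q{\left(p,b \right)} = -3 + 2 b$ ($q{\left(p,b \right)} = b \left(6 - 4\right) - 3 = b 2 - 3 = 2 b - 3 = -3 + 2 b$)
$O = -612$ ($O = 4 \left(-153\right) = -612$)
$\left(Q{\left(5 \right)} + O\right) \left(q{\left(39,73 \right)} + h{\left(13,-115 \right)}\right) = \left(5 - 612\right) \left(\left(-3 + 2 \cdot 73\right) - 104\right) = - 607 \left(\left(-3 + 146\right) - 104\right) = - 607 \left(143 - 104\right) = \left(-607\right) 39 = -23673$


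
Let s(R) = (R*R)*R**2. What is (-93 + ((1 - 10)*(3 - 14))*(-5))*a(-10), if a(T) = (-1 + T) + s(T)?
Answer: -5873532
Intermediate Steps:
s(R) = R**4 (s(R) = R**2*R**2 = R**4)
a(T) = -1 + T + T**4 (a(T) = (-1 + T) + T**4 = -1 + T + T**4)
(-93 + ((1 - 10)*(3 - 14))*(-5))*a(-10) = (-93 + ((1 - 10)*(3 - 14))*(-5))*(-1 - 10 + (-10)**4) = (-93 - 9*(-11)*(-5))*(-1 - 10 + 10000) = (-93 + 99*(-5))*9989 = (-93 - 495)*9989 = -588*9989 = -5873532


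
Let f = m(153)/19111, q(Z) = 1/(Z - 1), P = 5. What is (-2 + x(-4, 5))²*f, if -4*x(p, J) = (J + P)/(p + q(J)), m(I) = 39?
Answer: 208/57333 ≈ 0.0036279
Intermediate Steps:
q(Z) = 1/(-1 + Z)
x(p, J) = -(5 + J)/(4*(p + 1/(-1 + J))) (x(p, J) = -(J + 5)/(4*(p + 1/(-1 + J))) = -(5 + J)/(4*(p + 1/(-1 + J))))
f = 39/19111 ≈ 0.0020407
(-2 + x(-4, 5))²*f = (-2 - (-1 + 5)*(5 + 5)/(4 + 4*(-4)*(-1 + 5)))²*(39/19111) = (-2 - 1*4*10/(4 + 4*(-4)*4))²*(39/19111) = (-2 - 1*4*10/(4 - 64))²*(39/19111) = (-2 - 1*4*10/(-60))²*(39/19111) = (-2 - 1*(-1/60)*4*10)²*(39/19111) = (-2 + ⅔)²*(39/19111) = (-4/3)²*(39/19111) = (16/9)*(39/19111) = 208/57333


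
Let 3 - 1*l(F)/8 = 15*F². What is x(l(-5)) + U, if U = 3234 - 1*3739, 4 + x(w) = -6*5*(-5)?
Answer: -359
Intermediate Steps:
l(F) = 24 - 120*F²
x(w) = 146 (x(w) = -4 - 6*5*(-5) = -4 - 30*(-5) = -4 + 150 = 146)
U = -505 (U = 3234 - 3739 = -505)
x(l(-5)) + U = 146 - 505 = -359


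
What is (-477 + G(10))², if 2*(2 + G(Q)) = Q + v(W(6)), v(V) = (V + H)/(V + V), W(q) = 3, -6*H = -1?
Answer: 1163423881/5184 ≈ 2.2443e+5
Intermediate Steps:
H = ⅙ (H = -⅙*(-1) = ⅙ ≈ 0.16667)
v(V) = (⅙ + V)/(2*V) (v(V) = (V + ⅙)/(V + V) = (⅙ + V)/((2*V)) = (⅙ + V)*(1/(2*V)) = (⅙ + V)/(2*V))
G(Q) = -125/72 + Q/2 (G(Q) = -2 + (Q + (1/12)*(1 + 6*3)/3)/2 = -2 + (Q + (1/12)*(⅓)*(1 + 18))/2 = -2 + (Q + (1/12)*(⅓)*19)/2 = -2 + (Q + 19/36)/2 = -2 + (19/36 + Q)/2 = -2 + (19/72 + Q/2) = -125/72 + Q/2)
(-477 + G(10))² = (-477 + (-125/72 + (½)*10))² = (-477 + (-125/72 + 5))² = (-477 + 235/72)² = (-34109/72)² = 1163423881/5184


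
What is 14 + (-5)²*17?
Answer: 439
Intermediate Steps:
14 + (-5)²*17 = 14 + 25*17 = 14 + 425 = 439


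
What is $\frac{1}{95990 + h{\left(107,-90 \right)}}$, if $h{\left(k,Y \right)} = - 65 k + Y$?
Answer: $\frac{1}{88945} \approx 1.1243 \cdot 10^{-5}$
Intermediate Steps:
$h{\left(k,Y \right)} = Y - 65 k$
$\frac{1}{95990 + h{\left(107,-90 \right)}} = \frac{1}{95990 - 7045} = \frac{1}{88945}$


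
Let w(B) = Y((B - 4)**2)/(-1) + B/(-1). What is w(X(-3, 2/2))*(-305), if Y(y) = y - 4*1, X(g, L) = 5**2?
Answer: 140910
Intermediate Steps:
X(g, L) = 25
Y(y) = -4 + y (Y(y) = y - 4 = -4 + y)
w(B) = 4 - B - (-4 + B)**2 (w(B) = (-4 + (B - 4)**2)/(-1) + B/(-1) = (-4 + (-4 + B)**2)*(-1) + B*(-1) = (4 - (-4 + B)**2) - B = 4 - B - (-4 + B)**2)
w(X(-3, 2/2))*(-305) = (4 - 1*25 - (-4 + 25)**2)*(-305) = (4 - 25 - 1*21**2)*(-305) = (4 - 25 - 1*441)*(-305) = (4 - 25 - 441)*(-305) = -462*(-305) = 140910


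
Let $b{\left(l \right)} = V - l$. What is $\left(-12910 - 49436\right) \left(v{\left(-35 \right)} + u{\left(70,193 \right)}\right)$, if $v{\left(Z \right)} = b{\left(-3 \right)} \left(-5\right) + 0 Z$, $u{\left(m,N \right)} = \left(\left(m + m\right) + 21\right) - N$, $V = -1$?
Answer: $2618532$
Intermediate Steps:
$u{\left(m,N \right)} = 21 - N + 2 m$ ($u{\left(m,N \right)} = \left(2 m + 21\right) - N = \left(21 + 2 m\right) - N = 21 - N + 2 m$)
$b{\left(l \right)} = -1 - l$
$v{\left(Z \right)} = -10$ ($v{\left(Z \right)} = \left(-1 - -3\right) \left(-5\right) + 0 Z = \left(-1 + 3\right) \left(-5\right) + 0 = 2 \left(-5\right) + 0 = -10 + 0 = -10$)
$\left(-12910 - 49436\right) \left(v{\left(-35 \right)} + u{\left(70,193 \right)}\right) = \left(-12910 - 49436\right) \left(-10 + \left(21 - 193 + 2 \cdot 70\right)\right) = - 62346 \left(-10 + \left(21 - 193 + 140\right)\right) = - 62346 \left(-10 - 32\right) = \left(-62346\right) \left(-42\right) = 2618532$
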